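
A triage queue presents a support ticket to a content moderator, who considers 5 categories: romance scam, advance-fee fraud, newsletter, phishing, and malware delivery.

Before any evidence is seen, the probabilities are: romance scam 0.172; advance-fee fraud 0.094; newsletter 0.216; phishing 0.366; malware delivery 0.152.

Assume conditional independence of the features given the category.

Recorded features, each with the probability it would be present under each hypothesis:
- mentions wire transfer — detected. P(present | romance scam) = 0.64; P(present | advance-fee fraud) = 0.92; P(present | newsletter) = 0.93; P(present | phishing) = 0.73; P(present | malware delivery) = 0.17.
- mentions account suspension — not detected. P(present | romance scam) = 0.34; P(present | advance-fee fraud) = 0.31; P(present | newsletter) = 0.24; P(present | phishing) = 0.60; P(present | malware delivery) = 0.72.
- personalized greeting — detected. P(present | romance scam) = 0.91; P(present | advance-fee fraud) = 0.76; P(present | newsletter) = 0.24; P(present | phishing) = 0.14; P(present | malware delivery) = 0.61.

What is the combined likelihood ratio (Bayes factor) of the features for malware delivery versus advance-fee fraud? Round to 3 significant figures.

0.0602

Joint likelihood of the feature pattern under each hypothesis (using 1 − P(present | H) for each absent feature):
  malware delivery: 0.17 × (1 − 0.72) × 0.61 = 0.029036
  advance-fee fraud: 0.92 × (1 − 0.31) × 0.76 = 0.48245
Bayes factor = 0.029036 / 0.48245 ≈ 0.0602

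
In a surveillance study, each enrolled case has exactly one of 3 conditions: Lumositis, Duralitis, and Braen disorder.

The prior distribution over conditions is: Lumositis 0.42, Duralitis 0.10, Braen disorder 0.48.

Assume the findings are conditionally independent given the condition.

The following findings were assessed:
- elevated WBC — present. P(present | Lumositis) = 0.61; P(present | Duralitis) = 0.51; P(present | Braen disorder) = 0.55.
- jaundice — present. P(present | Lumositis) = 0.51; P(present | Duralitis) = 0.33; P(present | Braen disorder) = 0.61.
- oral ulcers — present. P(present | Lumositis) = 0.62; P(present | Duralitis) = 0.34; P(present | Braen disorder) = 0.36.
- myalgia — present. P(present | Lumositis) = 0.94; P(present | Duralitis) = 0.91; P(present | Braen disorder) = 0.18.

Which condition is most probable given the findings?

Lumositis

Multiply each prior by the joint likelihood of the evidence pattern:
  Lumositis: 0.42 × 0.61 × 0.51 × 0.62 × 0.94 = 0.07615
  Duralitis: 0.10 × 0.51 × 0.33 × 0.34 × 0.91 = 0.0052072
  Braen disorder: 0.48 × 0.55 × 0.61 × 0.36 × 0.18 = 0.010435
Marginal likelihood of the evidence = 0.091792.
P(Lumositis | evidence) ≈ 0.07615 / 0.091792 ≈ 0.830
P(Duralitis | evidence) ≈ 0.0052072 / 0.091792 ≈ 0.057
P(Braen disorder | evidence) ≈ 0.010435 / 0.091792 ≈ 0.114
The largest is 0.830, so Lumositis is most probable.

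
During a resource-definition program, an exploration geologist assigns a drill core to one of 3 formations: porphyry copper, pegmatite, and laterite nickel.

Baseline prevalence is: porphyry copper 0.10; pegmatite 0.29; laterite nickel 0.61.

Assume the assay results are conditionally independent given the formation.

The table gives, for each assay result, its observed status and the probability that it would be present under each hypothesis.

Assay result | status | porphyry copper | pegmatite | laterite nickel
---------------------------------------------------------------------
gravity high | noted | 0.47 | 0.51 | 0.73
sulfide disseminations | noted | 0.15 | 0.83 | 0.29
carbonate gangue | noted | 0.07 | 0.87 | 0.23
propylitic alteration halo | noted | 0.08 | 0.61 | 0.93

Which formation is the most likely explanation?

pegmatite

Multiply each prior by the joint likelihood of the assay result pattern:
  porphyry copper: 0.10 × 0.47 × 0.15 × 0.07 × 0.08 = 3.948e-05
  pegmatite: 0.29 × 0.51 × 0.83 × 0.87 × 0.61 = 0.065147
  laterite nickel: 0.61 × 0.73 × 0.29 × 0.23 × 0.93 = 0.027622
Marginal likelihood of the evidence = 0.092809.
P(porphyry copper | evidence) ≈ 3.948e-05 / 0.092809 ≈ 0.000
P(pegmatite | evidence) ≈ 0.065147 / 0.092809 ≈ 0.702
P(laterite nickel | evidence) ≈ 0.027622 / 0.092809 ≈ 0.298
The largest is 0.702, so pegmatite is most probable.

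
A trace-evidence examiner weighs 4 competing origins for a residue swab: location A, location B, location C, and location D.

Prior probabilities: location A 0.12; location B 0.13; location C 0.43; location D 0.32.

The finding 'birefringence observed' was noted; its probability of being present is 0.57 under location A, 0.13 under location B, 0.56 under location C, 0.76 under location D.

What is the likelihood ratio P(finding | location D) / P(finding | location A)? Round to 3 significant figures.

Likelihood of this finding under each hypothesis:
  location D: 0.76
  location A: 0.57
Bayes factor = 0.76 / 0.57 ≈ 1.33

1.33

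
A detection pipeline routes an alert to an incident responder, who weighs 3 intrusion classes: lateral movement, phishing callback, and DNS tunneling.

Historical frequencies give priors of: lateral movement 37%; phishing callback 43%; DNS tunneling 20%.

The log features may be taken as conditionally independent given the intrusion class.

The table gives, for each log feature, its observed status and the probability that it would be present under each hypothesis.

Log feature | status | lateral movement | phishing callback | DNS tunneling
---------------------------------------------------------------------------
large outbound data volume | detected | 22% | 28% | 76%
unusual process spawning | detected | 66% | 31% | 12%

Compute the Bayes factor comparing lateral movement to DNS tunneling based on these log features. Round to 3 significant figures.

1.59

Take the product of per-log feature likelihoods under each hypothesis, then divide.
  lateral movement: 0.22 × 0.66 = 0.1452
  DNS tunneling: 0.76 × 0.12 = 0.0912
Bayes factor = 0.1452 / 0.0912 ≈ 1.59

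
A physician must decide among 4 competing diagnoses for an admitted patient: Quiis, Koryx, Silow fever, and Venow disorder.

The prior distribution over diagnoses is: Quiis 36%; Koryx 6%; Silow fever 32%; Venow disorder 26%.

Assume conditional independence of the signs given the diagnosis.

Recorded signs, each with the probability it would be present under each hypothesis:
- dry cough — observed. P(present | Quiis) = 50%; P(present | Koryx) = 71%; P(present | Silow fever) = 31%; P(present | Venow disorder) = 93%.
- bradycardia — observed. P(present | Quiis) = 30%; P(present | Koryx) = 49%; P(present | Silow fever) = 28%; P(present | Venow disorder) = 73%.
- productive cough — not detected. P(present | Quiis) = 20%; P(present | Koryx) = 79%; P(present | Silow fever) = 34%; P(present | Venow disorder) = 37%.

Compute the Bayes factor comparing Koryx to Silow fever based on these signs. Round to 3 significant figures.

1.28

The Bayes factor is the ratio of the joint likelihoods of the sign pattern under the two hypotheses (using 1 − P(present | H) for each absent sign).
  Koryx: 0.71 × 0.49 × (1 − 0.79) = 0.073059
  Silow fever: 0.31 × 0.28 × (1 − 0.34) = 0.057288
Bayes factor = 0.073059 / 0.057288 ≈ 1.28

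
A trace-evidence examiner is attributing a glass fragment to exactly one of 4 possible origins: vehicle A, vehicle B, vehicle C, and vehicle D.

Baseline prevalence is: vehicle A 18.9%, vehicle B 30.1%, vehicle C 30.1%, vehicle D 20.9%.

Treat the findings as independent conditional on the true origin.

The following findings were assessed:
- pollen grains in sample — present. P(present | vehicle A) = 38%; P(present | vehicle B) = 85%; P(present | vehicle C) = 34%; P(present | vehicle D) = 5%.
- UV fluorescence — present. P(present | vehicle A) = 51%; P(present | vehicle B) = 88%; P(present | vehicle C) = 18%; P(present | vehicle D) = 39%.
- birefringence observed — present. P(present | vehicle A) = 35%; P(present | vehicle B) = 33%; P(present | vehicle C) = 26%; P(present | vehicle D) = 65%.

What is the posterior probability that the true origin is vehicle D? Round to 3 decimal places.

By Bayes' rule with conditional independence, the unnormalized weight for each hypothesis is prior × ∏ likelihoods:
  vehicle A: 0.189 × 0.38 × 0.51 × 0.35 = 0.01282
  vehicle B: 0.301 × 0.85 × 0.88 × 0.33 = 0.074299
  vehicle C: 0.301 × 0.34 × 0.18 × 0.26 = 0.0047895
  vehicle D: 0.209 × 0.05 × 0.39 × 0.65 = 0.0026491
Normalizing constant Z = 0.01282 + 0.074299 + 0.0047895 + 0.0026491 = 0.094557.
P(vehicle D | evidence) = 0.0026491 / 0.094557 ≈ 0.028.

0.028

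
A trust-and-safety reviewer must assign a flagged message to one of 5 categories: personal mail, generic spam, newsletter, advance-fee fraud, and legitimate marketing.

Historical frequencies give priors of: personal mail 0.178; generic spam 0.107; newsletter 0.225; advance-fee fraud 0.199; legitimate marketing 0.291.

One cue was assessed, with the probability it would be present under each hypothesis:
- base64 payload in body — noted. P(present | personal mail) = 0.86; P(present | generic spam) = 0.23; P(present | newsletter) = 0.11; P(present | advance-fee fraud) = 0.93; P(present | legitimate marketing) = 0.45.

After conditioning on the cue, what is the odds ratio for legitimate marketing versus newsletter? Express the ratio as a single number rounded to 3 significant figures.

Unnormalized posterior weight (prior times the cue likelihood) for each of the two hypotheses:
  legitimate marketing: 0.291 × 0.45 = 0.13095
  newsletter: 0.225 × 0.11 = 0.02475
Odds(legitimate marketing : newsletter) = 0.13095 / 0.02475 ≈ 5.29.

5.29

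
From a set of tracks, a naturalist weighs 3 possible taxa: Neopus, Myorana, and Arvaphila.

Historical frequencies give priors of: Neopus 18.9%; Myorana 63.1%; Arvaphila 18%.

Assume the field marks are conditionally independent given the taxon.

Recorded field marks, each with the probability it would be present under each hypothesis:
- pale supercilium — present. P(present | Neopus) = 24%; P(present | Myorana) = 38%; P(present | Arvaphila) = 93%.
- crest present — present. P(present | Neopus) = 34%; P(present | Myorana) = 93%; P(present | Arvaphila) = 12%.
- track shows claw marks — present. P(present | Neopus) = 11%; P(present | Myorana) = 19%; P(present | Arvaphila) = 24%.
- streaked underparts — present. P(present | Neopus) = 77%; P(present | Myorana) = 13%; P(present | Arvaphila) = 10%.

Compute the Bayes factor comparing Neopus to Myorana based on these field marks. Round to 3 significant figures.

0.792

The Bayes factor is the ratio of the joint likelihoods of the field mark pattern under the two hypotheses.
  Neopus: 0.24 × 0.34 × 0.11 × 0.77 = 0.0069115
  Myorana: 0.38 × 0.93 × 0.19 × 0.13 = 0.008729
Bayes factor = 0.0069115 / 0.008729 ≈ 0.792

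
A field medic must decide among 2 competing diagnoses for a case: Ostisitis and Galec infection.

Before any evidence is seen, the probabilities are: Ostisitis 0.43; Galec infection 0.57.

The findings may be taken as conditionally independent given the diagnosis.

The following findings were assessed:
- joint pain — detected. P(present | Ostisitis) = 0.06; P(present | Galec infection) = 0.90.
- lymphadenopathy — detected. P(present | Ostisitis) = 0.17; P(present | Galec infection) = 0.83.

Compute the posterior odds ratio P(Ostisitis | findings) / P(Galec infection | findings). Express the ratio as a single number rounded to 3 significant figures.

Posterior odds equal prior odds times the likelihood ratio; only the two competing hypotheses matter.
  Ostisitis: 0.43 × 0.06 × 0.17 = 0.004386
  Galec infection: 0.57 × 0.90 × 0.83 = 0.42579
Odds(Ostisitis : Galec infection) = 0.004386 / 0.42579 ≈ 0.0103.

0.0103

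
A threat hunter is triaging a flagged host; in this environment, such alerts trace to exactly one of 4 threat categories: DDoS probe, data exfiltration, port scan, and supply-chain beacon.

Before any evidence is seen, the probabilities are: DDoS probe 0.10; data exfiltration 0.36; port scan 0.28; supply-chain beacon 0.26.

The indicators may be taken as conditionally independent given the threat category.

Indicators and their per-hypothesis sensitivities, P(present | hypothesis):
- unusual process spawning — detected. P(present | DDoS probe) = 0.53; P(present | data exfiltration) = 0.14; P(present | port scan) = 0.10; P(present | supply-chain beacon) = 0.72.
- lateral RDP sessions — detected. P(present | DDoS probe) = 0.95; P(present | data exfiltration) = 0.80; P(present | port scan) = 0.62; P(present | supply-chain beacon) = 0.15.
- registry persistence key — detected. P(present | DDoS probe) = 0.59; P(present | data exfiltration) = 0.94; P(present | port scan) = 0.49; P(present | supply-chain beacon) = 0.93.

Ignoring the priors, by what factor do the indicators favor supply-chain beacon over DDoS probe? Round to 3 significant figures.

0.338

Take the product of per-indicator likelihoods under each hypothesis, then divide.
  supply-chain beacon: 0.72 × 0.15 × 0.93 = 0.10044
  DDoS probe: 0.53 × 0.95 × 0.59 = 0.29706
Bayes factor = 0.10044 / 0.29706 ≈ 0.338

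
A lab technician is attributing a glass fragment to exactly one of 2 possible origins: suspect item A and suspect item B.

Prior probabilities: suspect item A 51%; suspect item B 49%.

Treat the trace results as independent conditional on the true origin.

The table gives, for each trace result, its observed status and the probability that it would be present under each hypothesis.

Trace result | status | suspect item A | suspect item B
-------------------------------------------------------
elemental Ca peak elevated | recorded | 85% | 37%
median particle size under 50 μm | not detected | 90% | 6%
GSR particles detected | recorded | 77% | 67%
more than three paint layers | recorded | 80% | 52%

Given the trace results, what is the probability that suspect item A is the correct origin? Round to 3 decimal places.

By Bayes' rule with conditional independence, the unnormalized weight for each hypothesis is prior × ∏ likelihoods (using 1 − P(present | H) for each absent trace result):
  suspect item A: 0.51 × 0.85 × (1 − 0.90) × 0.77 × 0.80 = 0.026704
  suspect item B: 0.49 × 0.37 × (1 − 0.06) × 0.67 × 0.52 = 0.059375
Marginal likelihood of the evidence = 0.086079.
P(suspect item A | evidence) = 0.026704 / 0.086079 ≈ 0.310.

0.310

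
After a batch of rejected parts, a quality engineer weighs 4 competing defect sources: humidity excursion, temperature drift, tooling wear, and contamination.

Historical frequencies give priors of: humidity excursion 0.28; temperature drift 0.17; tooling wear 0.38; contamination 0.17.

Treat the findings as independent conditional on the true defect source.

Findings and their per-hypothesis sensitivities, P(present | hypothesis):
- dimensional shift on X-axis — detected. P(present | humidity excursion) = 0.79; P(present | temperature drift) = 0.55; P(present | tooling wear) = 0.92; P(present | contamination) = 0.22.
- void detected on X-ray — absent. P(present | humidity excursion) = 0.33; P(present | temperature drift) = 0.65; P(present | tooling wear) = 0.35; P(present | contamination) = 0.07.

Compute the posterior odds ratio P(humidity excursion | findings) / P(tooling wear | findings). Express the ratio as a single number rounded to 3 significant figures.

Unnormalized posterior weight (prior times the finding likelihoods) for each of the two hypotheses (using 1 − P(present | H) for each absent finding):
  humidity excursion: 0.28 × 0.79 × (1 − 0.33) = 0.1482
  tooling wear: 0.38 × 0.92 × (1 − 0.35) = 0.22724
Odds(humidity excursion : tooling wear) = 0.1482 / 0.22724 ≈ 0.652.

0.652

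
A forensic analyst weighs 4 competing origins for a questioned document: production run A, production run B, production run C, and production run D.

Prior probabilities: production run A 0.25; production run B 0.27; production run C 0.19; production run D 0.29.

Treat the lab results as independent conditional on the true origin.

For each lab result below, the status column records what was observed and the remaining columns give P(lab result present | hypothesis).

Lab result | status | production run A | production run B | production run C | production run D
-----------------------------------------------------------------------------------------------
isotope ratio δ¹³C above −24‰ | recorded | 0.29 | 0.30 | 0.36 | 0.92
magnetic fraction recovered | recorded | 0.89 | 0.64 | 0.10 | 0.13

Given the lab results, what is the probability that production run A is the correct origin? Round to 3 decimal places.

0.409

By Bayes' rule with conditional independence, the unnormalized weight for each hypothesis is prior × ∏ likelihoods:
  production run A: 0.25 × 0.29 × 0.89 = 0.064525
  production run B: 0.27 × 0.30 × 0.64 = 0.05184
  production run C: 0.19 × 0.36 × 0.10 = 0.00684
  production run D: 0.29 × 0.92 × 0.13 = 0.034684
Normalizing constant Z = 0.064525 + 0.05184 + 0.00684 + 0.034684 = 0.15789.
P(production run A | evidence) = 0.064525 / 0.15789 ≈ 0.409.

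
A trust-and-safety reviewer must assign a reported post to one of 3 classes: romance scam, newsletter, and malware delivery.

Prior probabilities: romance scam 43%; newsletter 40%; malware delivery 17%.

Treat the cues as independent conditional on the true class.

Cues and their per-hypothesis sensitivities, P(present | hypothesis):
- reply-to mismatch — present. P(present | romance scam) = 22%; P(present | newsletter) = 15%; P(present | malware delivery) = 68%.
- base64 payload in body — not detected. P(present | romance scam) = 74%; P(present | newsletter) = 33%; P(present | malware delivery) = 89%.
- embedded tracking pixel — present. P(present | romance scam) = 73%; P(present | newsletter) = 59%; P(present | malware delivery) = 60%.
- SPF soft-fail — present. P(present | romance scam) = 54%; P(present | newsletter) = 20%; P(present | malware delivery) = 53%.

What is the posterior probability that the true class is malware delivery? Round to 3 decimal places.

Multiply each prior by the joint likelihood of the cue pattern (using 1 − P(present | H) for each absent cue):
  romance scam: 0.43 × 0.22 × (1 − 0.74) × 0.73 × 0.54 = 0.0096957
  newsletter: 0.40 × 0.15 × (1 − 0.33) × 0.59 × 0.20 = 0.0047436
  malware delivery: 0.17 × 0.68 × (1 − 0.89) × 0.60 × 0.53 = 0.0040437
Marginal likelihood of the evidence = 0.018483.
P(malware delivery | evidence) = 0.0040437 / 0.018483 ≈ 0.219.

0.219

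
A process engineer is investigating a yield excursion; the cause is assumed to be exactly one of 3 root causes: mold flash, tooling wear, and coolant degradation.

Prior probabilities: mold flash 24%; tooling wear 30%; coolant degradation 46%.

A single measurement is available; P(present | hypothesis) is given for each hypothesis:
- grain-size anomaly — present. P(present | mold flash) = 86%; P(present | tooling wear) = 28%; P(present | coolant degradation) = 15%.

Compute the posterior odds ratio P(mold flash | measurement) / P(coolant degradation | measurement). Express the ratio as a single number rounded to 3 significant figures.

2.99

Unnormalized posterior weight (prior times the measurement likelihood) for each of the two hypotheses:
  mold flash: 0.24 × 0.86 = 0.2064
  coolant degradation: 0.46 × 0.15 = 0.069
Posterior odds = 0.2064 / 0.069 ≈ 2.99.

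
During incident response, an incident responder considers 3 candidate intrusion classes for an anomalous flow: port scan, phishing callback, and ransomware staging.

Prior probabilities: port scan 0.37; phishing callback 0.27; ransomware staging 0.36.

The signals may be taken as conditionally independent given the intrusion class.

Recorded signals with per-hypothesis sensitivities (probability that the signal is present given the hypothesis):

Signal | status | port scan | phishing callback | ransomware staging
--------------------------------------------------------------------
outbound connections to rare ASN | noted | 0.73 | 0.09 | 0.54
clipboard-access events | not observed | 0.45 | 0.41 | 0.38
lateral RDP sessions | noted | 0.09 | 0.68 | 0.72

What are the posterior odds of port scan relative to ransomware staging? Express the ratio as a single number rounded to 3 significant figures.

0.154

The normalizing constant cancels in an odds ratio, so compute prior × likelihood for the two hypotheses only (using 1 − P(present | H) for each absent signal):
  port scan: 0.37 × 0.73 × (1 − 0.45) × 0.09 = 0.01337
  ransomware staging: 0.36 × 0.54 × (1 − 0.38) × 0.72 = 0.08678
Odds(port scan : ransomware staging) = 0.01337 / 0.08678 ≈ 0.154.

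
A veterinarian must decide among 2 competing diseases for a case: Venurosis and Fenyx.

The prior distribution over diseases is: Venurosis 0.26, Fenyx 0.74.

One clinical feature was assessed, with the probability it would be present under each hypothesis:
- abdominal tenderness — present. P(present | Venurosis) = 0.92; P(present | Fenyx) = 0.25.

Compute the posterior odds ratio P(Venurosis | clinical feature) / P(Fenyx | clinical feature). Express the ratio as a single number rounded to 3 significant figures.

1.29

Unnormalized posterior weight (prior times the clinical feature likelihood) for each of the two hypotheses:
  Venurosis: 0.26 × 0.92 = 0.2392
  Fenyx: 0.74 × 0.25 = 0.185
Odds(Venurosis : Fenyx) = 0.2392 / 0.185 ≈ 1.29.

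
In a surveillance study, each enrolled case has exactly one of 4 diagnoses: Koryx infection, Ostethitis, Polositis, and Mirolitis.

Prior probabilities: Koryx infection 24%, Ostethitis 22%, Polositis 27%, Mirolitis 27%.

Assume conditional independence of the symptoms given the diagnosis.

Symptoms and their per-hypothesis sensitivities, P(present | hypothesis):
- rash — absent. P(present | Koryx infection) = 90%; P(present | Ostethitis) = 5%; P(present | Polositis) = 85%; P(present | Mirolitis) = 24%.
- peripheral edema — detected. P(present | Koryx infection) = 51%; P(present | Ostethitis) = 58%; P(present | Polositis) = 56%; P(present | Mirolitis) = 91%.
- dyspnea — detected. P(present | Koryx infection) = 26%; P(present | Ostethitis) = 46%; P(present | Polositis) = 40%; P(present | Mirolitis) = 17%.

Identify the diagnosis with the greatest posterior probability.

Ostethitis

By Bayes' rule with conditional independence, the unnormalized weight for each hypothesis is prior × ∏ likelihoods (using 1 − P(present | H) for each absent symptom):
  Koryx infection: 0.24 × (1 − 0.90) × 0.51 × 0.26 = 0.0031824
  Ostethitis: 0.22 × (1 − 0.05) × 0.58 × 0.46 = 0.055761
  Polositis: 0.27 × (1 − 0.85) × 0.56 × 0.40 = 0.009072
  Mirolitis: 0.27 × (1 − 0.24) × 0.91 × 0.17 = 0.031744
Normalizing constant Z = 0.0031824 + 0.055761 + 0.009072 + 0.031744 = 0.09976.
P(Koryx infection | evidence) ≈ 0.0031824 / 0.09976 ≈ 0.032
P(Ostethitis | evidence) ≈ 0.055761 / 0.09976 ≈ 0.559
P(Polositis | evidence) ≈ 0.009072 / 0.09976 ≈ 0.091
P(Mirolitis | evidence) ≈ 0.031744 / 0.09976 ≈ 0.318
The largest is 0.559, so Ostethitis is most probable.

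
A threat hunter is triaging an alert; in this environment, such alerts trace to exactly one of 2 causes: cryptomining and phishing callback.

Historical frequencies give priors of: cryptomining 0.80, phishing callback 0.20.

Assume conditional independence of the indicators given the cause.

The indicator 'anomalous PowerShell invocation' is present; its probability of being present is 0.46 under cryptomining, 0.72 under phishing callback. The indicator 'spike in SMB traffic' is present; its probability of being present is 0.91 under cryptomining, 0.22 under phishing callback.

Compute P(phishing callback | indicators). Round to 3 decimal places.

0.086

By Bayes' rule with conditional independence, the unnormalized weight for each hypothesis is prior × ∏ likelihoods:
  cryptomining: 0.80 × 0.46 × 0.91 = 0.33488
  phishing callback: 0.20 × 0.72 × 0.22 = 0.03168
Normalizing constant Z = 0.33488 + 0.03168 = 0.36656.
P(phishing callback | evidence) = 0.03168 / 0.36656 ≈ 0.086.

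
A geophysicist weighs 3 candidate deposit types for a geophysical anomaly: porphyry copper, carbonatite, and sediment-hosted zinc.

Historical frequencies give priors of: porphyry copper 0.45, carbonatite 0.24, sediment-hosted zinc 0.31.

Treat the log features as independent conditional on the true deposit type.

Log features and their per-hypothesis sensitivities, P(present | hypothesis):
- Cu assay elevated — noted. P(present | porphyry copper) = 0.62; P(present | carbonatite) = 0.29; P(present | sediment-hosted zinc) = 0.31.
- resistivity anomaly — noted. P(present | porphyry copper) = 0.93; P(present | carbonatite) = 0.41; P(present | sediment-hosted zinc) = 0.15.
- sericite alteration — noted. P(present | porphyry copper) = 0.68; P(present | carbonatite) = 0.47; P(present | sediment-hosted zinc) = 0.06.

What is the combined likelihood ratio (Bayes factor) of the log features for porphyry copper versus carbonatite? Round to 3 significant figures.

Joint likelihood of the log feature pattern under each hypothesis:
  porphyry copper: 0.62 × 0.93 × 0.68 = 0.39209
  carbonatite: 0.29 × 0.41 × 0.47 = 0.055883
Bayes factor = 0.39209 / 0.055883 ≈ 7.02

7.02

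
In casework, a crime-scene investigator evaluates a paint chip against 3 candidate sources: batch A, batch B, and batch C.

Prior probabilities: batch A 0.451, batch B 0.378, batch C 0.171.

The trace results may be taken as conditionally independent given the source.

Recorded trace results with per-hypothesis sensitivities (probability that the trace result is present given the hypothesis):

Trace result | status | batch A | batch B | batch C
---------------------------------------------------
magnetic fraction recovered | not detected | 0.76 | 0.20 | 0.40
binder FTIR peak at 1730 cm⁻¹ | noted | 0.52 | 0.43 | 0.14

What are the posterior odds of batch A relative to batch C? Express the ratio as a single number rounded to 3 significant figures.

3.92

Unnormalized posterior weight (prior times the trace result likelihoods) for each of the two hypotheses (using 1 − P(present | H) for each absent trace result):
  batch A: 0.451 × (1 − 0.76) × 0.52 = 0.056285
  batch C: 0.171 × (1 − 0.40) × 0.14 = 0.014364
Posterior odds = 0.056285 / 0.014364 ≈ 3.92.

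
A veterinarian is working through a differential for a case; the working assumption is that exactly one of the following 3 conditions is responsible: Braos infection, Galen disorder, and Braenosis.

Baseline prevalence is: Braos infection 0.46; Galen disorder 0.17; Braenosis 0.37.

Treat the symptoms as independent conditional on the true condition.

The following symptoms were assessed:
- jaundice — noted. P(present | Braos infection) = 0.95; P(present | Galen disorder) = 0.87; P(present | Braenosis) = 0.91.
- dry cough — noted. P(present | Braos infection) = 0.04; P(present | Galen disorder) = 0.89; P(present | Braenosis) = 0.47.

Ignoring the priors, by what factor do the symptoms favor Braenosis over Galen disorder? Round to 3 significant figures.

0.552

The Bayes factor is the ratio of the joint likelihoods of the symptom pattern under the two hypotheses.
  Braenosis: 0.91 × 0.47 = 0.4277
  Galen disorder: 0.87 × 0.89 = 0.7743
Bayes factor = 0.4277 / 0.7743 ≈ 0.552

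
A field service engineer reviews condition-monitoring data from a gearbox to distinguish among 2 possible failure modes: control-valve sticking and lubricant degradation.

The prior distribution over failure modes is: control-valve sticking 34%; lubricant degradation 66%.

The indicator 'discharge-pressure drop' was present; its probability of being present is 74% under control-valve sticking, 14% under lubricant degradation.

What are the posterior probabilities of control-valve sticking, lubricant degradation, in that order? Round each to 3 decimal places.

By Bayes' rule, the unnormalized weight for each hypothesis is prior × likelihood:
  control-valve sticking: 0.34 × 0.74 = 0.2516
  lubricant degradation: 0.66 × 0.14 = 0.0924
Normalizing constant Z = 0.2516 + 0.0924 = 0.344.
P(control-valve sticking | evidence) = 0.2516 / 0.344 ≈ 0.731
P(lubricant degradation | evidence) = 0.0924 / 0.344 ≈ 0.269

0.731, 0.269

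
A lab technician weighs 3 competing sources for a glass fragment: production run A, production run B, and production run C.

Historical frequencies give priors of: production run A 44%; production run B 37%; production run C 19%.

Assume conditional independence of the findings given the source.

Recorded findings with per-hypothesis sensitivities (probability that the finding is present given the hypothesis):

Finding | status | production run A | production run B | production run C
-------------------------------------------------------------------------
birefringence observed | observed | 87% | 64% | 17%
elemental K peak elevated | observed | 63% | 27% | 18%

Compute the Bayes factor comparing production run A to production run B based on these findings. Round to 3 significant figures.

3.17

The Bayes factor is the ratio of the joint likelihoods of the evidence pattern under the two hypotheses.
  production run A: 0.87 × 0.63 = 0.5481
  production run B: 0.64 × 0.27 = 0.1728
Bayes factor = 0.5481 / 0.1728 ≈ 3.17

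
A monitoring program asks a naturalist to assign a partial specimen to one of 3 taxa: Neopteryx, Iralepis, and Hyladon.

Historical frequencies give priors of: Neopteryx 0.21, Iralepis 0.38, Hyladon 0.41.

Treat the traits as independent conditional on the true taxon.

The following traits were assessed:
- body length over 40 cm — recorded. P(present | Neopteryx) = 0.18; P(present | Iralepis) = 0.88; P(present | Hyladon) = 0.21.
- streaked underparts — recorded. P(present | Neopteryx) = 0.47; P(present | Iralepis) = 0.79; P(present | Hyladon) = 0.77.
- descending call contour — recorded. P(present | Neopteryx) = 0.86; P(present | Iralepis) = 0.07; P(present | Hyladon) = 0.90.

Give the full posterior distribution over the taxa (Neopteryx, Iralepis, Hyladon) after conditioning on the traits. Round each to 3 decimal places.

0.164, 0.198, 0.639

Multiply each prior by the joint likelihood of the trait pattern:
  Neopteryx: 0.21 × 0.18 × 0.47 × 0.86 = 0.015279
  Iralepis: 0.38 × 0.88 × 0.79 × 0.07 = 0.018492
  Hyladon: 0.41 × 0.21 × 0.77 × 0.90 = 0.059667
Normalizing constant Z = 0.015279 + 0.018492 + 0.059667 = 0.093438.
P(Neopteryx | evidence) = 0.015279 / 0.093438 ≈ 0.164
P(Iralepis | evidence) = 0.018492 / 0.093438 ≈ 0.198
P(Hyladon | evidence) = 0.059667 / 0.093438 ≈ 0.639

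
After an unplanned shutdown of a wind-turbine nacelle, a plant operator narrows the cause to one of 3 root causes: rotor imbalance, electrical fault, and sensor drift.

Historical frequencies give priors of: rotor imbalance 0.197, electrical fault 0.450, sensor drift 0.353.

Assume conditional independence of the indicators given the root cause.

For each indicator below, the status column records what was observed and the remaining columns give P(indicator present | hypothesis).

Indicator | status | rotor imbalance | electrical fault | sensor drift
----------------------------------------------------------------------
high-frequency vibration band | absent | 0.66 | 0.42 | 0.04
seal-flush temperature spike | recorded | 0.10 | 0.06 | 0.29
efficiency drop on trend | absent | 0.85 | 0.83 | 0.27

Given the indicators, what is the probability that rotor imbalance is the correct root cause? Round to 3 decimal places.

0.013

By Bayes' rule with conditional independence, the unnormalized weight for each hypothesis is prior × ∏ likelihoods (using 1 − P(present | H) for each absent indicator):
  rotor imbalance: 0.197 × (1 − 0.66) × 0.10 × (1 − 0.85) = 0.0010047
  electrical fault: 0.450 × (1 − 0.42) × 0.06 × (1 − 0.83) = 0.0026622
  sensor drift: 0.353 × (1 − 0.04) × 0.29 × (1 − 0.27) = 0.071741
The unnormalized weights sum to 0.075408.
P(rotor imbalance | evidence) = 0.0010047 / 0.075408 ≈ 0.013.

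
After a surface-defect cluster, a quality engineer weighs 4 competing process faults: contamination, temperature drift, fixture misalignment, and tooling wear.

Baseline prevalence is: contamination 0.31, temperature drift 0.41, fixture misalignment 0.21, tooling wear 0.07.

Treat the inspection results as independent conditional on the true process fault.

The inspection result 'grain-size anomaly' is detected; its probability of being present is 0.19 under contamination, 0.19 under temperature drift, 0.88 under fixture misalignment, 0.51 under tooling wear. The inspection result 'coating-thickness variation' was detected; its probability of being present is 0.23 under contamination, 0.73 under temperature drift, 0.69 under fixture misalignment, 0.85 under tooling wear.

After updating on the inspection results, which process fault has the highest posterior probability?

fixture misalignment

By Bayes' rule with conditional independence, the unnormalized weight for each hypothesis is prior × ∏ likelihoods:
  contamination: 0.31 × 0.19 × 0.23 = 0.013547
  temperature drift: 0.41 × 0.19 × 0.73 = 0.056867
  fixture misalignment: 0.21 × 0.88 × 0.69 = 0.12751
  tooling wear: 0.07 × 0.51 × 0.85 = 0.030345
The unnormalized weights sum to 0.22827.
P(contamination | evidence) ≈ 0.013547 / 0.22827 ≈ 0.059
P(temperature drift | evidence) ≈ 0.056867 / 0.22827 ≈ 0.249
P(fixture misalignment | evidence) ≈ 0.12751 / 0.22827 ≈ 0.559
P(tooling wear | evidence) ≈ 0.030345 / 0.22827 ≈ 0.133
The largest is 0.559, so fixture misalignment is most probable.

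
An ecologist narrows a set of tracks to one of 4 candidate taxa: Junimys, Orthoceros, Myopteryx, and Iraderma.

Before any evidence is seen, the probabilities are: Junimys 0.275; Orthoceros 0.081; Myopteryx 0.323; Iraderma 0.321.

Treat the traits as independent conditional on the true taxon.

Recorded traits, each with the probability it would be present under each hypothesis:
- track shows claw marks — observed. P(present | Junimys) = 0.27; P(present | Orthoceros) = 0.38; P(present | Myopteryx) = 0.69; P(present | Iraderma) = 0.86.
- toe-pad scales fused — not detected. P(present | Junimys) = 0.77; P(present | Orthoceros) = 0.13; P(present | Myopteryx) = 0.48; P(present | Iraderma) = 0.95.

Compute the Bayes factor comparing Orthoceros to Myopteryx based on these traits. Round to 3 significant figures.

Joint likelihood of the trait pattern under each hypothesis (using 1 − P(present | H) for each absent trait):
  Orthoceros: 0.38 × (1 − 0.13) = 0.3306
  Myopteryx: 0.69 × (1 − 0.48) = 0.3588
Bayes factor = 0.3306 / 0.3588 ≈ 0.921

0.921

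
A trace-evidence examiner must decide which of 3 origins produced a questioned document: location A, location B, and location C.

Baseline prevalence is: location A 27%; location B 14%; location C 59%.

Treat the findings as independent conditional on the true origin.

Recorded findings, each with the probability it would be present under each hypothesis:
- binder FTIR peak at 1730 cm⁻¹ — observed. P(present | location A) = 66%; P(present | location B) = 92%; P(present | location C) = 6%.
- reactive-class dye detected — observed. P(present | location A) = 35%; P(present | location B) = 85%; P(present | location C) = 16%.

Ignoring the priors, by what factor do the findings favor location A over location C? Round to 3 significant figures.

24.1

The Bayes factor is the ratio of the joint likelihoods of the evidence pattern under the two hypotheses.
  location A: 0.66 × 0.35 = 0.231
  location C: 0.06 × 0.16 = 0.0096
Bayes factor = 0.231 / 0.0096 ≈ 24.1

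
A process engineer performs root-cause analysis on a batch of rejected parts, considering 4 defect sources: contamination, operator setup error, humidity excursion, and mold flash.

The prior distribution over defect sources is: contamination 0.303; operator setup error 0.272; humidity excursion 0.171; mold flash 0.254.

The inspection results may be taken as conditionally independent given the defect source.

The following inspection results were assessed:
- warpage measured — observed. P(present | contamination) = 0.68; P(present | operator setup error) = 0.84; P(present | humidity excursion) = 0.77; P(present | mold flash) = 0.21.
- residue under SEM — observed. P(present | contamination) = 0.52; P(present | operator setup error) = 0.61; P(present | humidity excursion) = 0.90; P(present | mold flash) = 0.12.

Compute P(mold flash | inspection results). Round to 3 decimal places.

By Bayes' rule with conditional independence, the unnormalized weight for each hypothesis is prior × ∏ likelihoods:
  contamination: 0.303 × 0.68 × 0.52 = 0.10714
  operator setup error: 0.272 × 0.84 × 0.61 = 0.13937
  humidity excursion: 0.171 × 0.77 × 0.90 = 0.1185
  mold flash: 0.254 × 0.21 × 0.12 = 0.0064008
Marginal likelihood of the evidence = 0.37142.
P(mold flash | evidence) = 0.0064008 / 0.37142 ≈ 0.017.

0.017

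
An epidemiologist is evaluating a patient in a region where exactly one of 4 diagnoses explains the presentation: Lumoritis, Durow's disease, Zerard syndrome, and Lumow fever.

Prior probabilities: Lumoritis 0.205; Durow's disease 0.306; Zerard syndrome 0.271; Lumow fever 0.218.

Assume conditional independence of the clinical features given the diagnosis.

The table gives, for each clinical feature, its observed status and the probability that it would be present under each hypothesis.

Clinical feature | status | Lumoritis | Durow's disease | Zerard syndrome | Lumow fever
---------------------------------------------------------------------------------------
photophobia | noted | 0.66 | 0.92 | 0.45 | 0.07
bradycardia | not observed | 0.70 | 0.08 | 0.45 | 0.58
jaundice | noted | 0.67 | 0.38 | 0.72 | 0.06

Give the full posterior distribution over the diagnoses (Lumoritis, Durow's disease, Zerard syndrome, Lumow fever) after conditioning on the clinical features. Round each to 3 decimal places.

Multiply each prior by the joint likelihood of the clinical feature pattern (using 1 − P(present | H) for each absent clinical feature):
  Lumoritis: 0.205 × 0.66 × (1 − 0.70) × 0.67 = 0.027195
  Durow's disease: 0.306 × 0.92 × (1 − 0.08) × 0.38 = 0.098419
  Zerard syndrome: 0.271 × 0.45 × (1 − 0.45) × 0.72 = 0.048292
  Lumow fever: 0.218 × 0.07 × (1 − 0.58) × 0.06 = 0.00038455
Normalizing constant Z = 0.027195 + 0.098419 + 0.048292 + 0.00038455 = 0.17429.
P(Lumoritis | evidence) = 0.027195 / 0.17429 ≈ 0.156
P(Durow's disease | evidence) = 0.098419 / 0.17429 ≈ 0.565
P(Zerard syndrome | evidence) = 0.048292 / 0.17429 ≈ 0.277
P(Lumow fever | evidence) = 0.00038455 / 0.17429 ≈ 0.002

0.156, 0.565, 0.277, 0.002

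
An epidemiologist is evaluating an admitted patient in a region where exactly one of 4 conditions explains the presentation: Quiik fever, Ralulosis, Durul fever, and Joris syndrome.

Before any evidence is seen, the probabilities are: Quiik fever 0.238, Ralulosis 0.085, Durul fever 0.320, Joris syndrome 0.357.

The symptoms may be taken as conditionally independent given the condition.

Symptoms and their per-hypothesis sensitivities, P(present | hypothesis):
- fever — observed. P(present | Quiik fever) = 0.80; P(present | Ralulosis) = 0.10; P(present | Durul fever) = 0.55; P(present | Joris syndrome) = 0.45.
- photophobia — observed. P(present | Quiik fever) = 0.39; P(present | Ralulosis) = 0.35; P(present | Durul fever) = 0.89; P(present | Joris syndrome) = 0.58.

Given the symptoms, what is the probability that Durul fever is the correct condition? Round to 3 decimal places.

0.479

Multiply each prior by the joint likelihood of the symptom pattern:
  Quiik fever: 0.238 × 0.80 × 0.39 = 0.074256
  Ralulosis: 0.085 × 0.10 × 0.35 = 0.002975
  Durul fever: 0.320 × 0.55 × 0.89 = 0.15664
  Joris syndrome: 0.357 × 0.45 × 0.58 = 0.093177
The unnormalized weights sum to 0.32705.
P(Durul fever | evidence) = 0.15664 / 0.32705 ≈ 0.479.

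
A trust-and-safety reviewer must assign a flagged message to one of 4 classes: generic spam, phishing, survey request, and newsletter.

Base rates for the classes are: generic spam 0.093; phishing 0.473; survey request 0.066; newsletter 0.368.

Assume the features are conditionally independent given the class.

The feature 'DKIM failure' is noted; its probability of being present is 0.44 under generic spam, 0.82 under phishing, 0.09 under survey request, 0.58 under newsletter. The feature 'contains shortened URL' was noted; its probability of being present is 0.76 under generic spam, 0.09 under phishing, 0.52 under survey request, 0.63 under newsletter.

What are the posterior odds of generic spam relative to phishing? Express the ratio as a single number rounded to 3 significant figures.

Unnormalized posterior weight (prior times the feature likelihoods) for each of the two hypotheses:
  generic spam: 0.093 × 0.44 × 0.76 = 0.031099
  phishing: 0.473 × 0.82 × 0.09 = 0.034907
Posterior odds = 0.031099 / 0.034907 ≈ 0.891.

0.891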